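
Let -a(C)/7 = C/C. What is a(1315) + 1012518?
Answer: 1012511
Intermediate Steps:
a(C) = -7 (a(C) = -7*C/C = -7*1 = -7)
a(1315) + 1012518 = -7 + 1012518 = 1012511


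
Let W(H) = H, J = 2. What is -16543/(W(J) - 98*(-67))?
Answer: -16543/6568 ≈ -2.5187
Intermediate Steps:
-16543/(W(J) - 98*(-67)) = -16543/(2 - 98*(-67)) = -16543/(2 + 6566) = -16543/6568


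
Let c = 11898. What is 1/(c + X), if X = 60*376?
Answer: 1/34458 ≈ 2.9021e-5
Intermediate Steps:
X = 22560
1/(c + X) = 1/(11898 + 22560) = 1/34458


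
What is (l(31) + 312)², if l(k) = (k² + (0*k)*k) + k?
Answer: 1700416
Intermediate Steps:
l(k) = k + k² (l(k) = (k² + 0*k) + k = (k² + 0) + k = k² + k = k + k²)
(l(31) + 312)² = (31*(1 + 31) + 312)² = (31*32 + 312)² = (992 + 312)² = 1304² = 1700416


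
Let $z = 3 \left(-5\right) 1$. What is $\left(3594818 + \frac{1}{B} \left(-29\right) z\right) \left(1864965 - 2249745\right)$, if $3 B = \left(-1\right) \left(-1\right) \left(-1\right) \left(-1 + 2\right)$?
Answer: $-1382711932140$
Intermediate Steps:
$z = -15$ ($z = \left(-15\right) 1 = -15$)
$B = - \frac{1}{3}$ ($B = \frac{\left(-1\right) \left(-1\right) \left(-1\right) \left(-1 + 2\right)}{3} = \frac{1 \left(-1\right) 1}{3} = \frac{\left(-1\right) 1}{3} = \frac{1}{3} \left(-1\right) = - \frac{1}{3} \approx -0.33333$)
$\left(3594818 + \frac{1}{B} \left(-29\right) z\right) \left(1864965 - 2249745\right) = \left(3594818 + \frac{1}{- \frac{1}{3}} \left(-29\right) \left(-15\right)\right) \left(1864965 - 2249745\right) = \left(3594818 + \left(-3\right) \left(-29\right) \left(-15\right)\right) \left(-384780\right) = \left(3594818 + 87 \left(-15\right)\right) \left(-384780\right) = \left(3594818 - 1305\right) \left(-384780\right) = 3593513 \left(-384780\right) = -1382711932140$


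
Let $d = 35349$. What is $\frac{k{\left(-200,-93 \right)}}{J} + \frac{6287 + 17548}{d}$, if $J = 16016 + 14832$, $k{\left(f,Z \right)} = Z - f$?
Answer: $\frac{246348141}{363481984} \approx 0.67774$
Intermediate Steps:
$J = 30848$
$\frac{k{\left(-200,-93 \right)}}{J} + \frac{6287 + 17548}{d} = \frac{-93 - -200}{30848} + \frac{6287 + 17548}{35349} = \left(-93 + 200\right) \frac{1}{30848} + 23835 \cdot \frac{1}{35349} = 107 \cdot \frac{1}{30848} + \frac{7945}{11783} = \frac{107}{30848} + \frac{7945}{11783} = \frac{246348141}{363481984}$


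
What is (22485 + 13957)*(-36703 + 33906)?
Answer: -101928274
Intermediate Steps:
(22485 + 13957)*(-36703 + 33906) = 36442*(-2797) = -101928274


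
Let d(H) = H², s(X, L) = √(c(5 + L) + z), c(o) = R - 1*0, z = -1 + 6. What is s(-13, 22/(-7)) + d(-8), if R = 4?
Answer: 67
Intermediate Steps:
z = 5
c(o) = 4 (c(o) = 4 - 1*0 = 4 + 0 = 4)
s(X, L) = 3 (s(X, L) = √(4 + 5) = √9 = 3)
s(-13, 22/(-7)) + d(-8) = 3 + (-8)² = 3 + 64 = 67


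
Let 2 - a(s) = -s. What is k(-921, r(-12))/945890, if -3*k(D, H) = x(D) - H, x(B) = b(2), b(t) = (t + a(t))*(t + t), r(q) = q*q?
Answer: 4/94589 ≈ 4.2288e-5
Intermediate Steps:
a(s) = 2 + s (a(s) = 2 - (-1)*s = 2 + s)
r(q) = q**2
b(t) = 2*t*(2 + 2*t) (b(t) = (t + (2 + t))*(t + t) = (2 + 2*t)*(2*t) = 2*t*(2 + 2*t))
x(B) = 24 (x(B) = 4*2*(1 + 2) = 4*2*3 = 24)
k(D, H) = -8 + H/3 (k(D, H) = -(24 - H)/3 = -8 + H/3)
k(-921, r(-12))/945890 = (-8 + (1/3)*(-12)**2)/945890 = (-8 + (1/3)*144)*(1/945890) = (-8 + 48)*(1/945890) = 40*(1/945890) = 4/94589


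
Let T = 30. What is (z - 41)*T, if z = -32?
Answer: -2190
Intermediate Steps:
(z - 41)*T = (-32 - 41)*30 = -73*30 = -2190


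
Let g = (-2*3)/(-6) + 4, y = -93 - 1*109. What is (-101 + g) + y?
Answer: -298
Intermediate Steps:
y = -202 (y = -93 - 109 = -202)
g = 5 (g = -⅙*(-6) + 4 = 1 + 4 = 5)
(-101 + g) + y = (-101 + 5) - 202 = -96 - 202 = -298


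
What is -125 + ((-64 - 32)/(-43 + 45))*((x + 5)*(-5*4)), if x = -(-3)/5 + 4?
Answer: 9091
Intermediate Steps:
x = 23/5 (x = -(-3)/5 + 4 = -3*(-⅕) + 4 = ⅗ + 4 = 23/5 ≈ 4.6000)
-125 + ((-64 - 32)/(-43 + 45))*((x + 5)*(-5*4)) = -125 + ((-64 - 32)/(-43 + 45))*((23/5 + 5)*(-5*4)) = -125 + (-96/2)*((48/5)*(-20)) = -125 - 96*½*(-192) = -125 - 48*(-192) = -125 + 9216 = 9091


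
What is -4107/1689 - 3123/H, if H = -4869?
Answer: -545268/304583 ≈ -1.7902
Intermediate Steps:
-4107/1689 - 3123/H = -4107/1689 - 3123/(-4869) = -4107*1/1689 - 3123*(-1/4869) = -1369/563 + 347/541 = -545268/304583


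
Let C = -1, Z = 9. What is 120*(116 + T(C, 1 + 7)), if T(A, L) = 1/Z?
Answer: 41800/3 ≈ 13933.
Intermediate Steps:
T(A, L) = ⅑ (T(A, L) = 1/9 = ⅑)
120*(116 + T(C, 1 + 7)) = 120*(116 + ⅑) = 120*(1045/9) = 41800/3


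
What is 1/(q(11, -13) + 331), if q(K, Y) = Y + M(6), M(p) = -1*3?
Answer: 1/315 ≈ 0.0031746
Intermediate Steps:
M(p) = -3
q(K, Y) = -3 + Y (q(K, Y) = Y - 3 = -3 + Y)
1/(q(11, -13) + 331) = 1/((-3 - 13) + 331) = 1/(-16 + 331) = 1/315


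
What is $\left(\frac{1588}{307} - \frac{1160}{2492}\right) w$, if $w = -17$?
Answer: $- \frac{15304998}{191261} \approx -80.021$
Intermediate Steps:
$\left(\frac{1588}{307} - \frac{1160}{2492}\right) w = \left(\frac{1588}{307} - \frac{1160}{2492}\right) \left(-17\right) = \left(1588 \cdot \frac{1}{307} - \frac{290}{623}\right) \left(-17\right) = \left(\frac{1588}{307} - \frac{290}{623}\right) \left(-17\right) = \frac{900294}{191261} \left(-17\right) = - \frac{15304998}{191261}$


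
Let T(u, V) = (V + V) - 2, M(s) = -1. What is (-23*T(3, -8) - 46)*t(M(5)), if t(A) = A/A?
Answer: 368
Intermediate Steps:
T(u, V) = -2 + 2*V (T(u, V) = 2*V - 2 = -2 + 2*V)
t(A) = 1
(-23*T(3, -8) - 46)*t(M(5)) = (-23*(-2 + 2*(-8)) - 46)*1 = (-23*(-2 - 16) - 46)*1 = (-23*(-18) - 46)*1 = (414 - 46)*1 = 368*1 = 368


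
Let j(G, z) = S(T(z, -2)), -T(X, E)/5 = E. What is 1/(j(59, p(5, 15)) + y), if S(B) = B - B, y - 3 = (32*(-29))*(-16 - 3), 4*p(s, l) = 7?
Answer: 1/17635 ≈ 5.6705e-5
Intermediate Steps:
T(X, E) = -5*E
p(s, l) = 7/4 (p(s, l) = (1/4)*7 = 7/4)
y = 17635 (y = 3 + (32*(-29))*(-16 - 3) = 3 - 928*(-19) = 3 + 17632 = 17635)
S(B) = 0
j(G, z) = 0
1/(j(59, p(5, 15)) + y) = 1/(0 + 17635) = 1/17635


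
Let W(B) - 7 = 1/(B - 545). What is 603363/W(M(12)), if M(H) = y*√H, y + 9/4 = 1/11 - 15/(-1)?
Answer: 602972741794785/6993626389 + 7499802090*√3/6993626389 ≈ 86219.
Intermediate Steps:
y = 565/44 (y = -9/4 + (1/11 - 15/(-1)) = -9/4 + (1*(1/11) - 15*(-1)) = -9/4 + (1/11 + 15) = -9/4 + 166/11 = 565/44 ≈ 12.841)
M(H) = 565*√H/44
W(B) = 7 + 1/(-545 + B) (W(B) = 7 + 1/(B - 545) = 7 + 1/(-545 + B))
603363/W(M(12)) = 603363/(((-3814 + 7*(565*√12/44))/(-545 + 565*√12/44))) = 603363/(((-3814 + 7*(565*(2*√3)/44))/(-545 + 565*(2*√3)/44))) = 603363/(((-3814 + 7*(565*√3/22))/(-545 + 565*√3/22))) = 603363/(((-3814 + 3955*√3/22)/(-545 + 565*√3/22))) = 603363*((-545 + 565*√3/22)/(-3814 + 3955*√3/22)) = 603363*(-545 + 565*√3/22)/(-3814 + 3955*√3/22)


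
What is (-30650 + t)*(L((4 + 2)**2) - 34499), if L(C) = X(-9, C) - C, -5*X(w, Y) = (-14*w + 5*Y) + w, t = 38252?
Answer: -1314933144/5 ≈ -2.6299e+8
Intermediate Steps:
X(w, Y) = -Y + 13*w/5 (X(w, Y) = -((-14*w + 5*Y) + w)/5 = -(-13*w + 5*Y)/5 = -Y + 13*w/5)
L(C) = -117/5 - 2*C (L(C) = (-C + (13/5)*(-9)) - C = (-C - 117/5) - C = (-117/5 - C) - C = -117/5 - 2*C)
(-30650 + t)*(L((4 + 2)**2) - 34499) = (-30650 + 38252)*((-117/5 - 2*(4 + 2)**2) - 34499) = 7602*((-117/5 - 2*6**2) - 34499) = 7602*((-117/5 - 2*36) - 34499) = 7602*((-117/5 - 72) - 34499) = 7602*(-477/5 - 34499) = 7602*(-172972/5) = -1314933144/5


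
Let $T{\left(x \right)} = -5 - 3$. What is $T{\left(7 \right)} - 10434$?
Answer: $-10442$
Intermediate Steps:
$T{\left(x \right)} = -8$
$T{\left(7 \right)} - 10434 = -8 - 10434 = -10442$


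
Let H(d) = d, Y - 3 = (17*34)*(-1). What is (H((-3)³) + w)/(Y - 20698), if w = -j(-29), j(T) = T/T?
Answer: 4/3039 ≈ 0.0013162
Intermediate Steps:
j(T) = 1
Y = -575 (Y = 3 + (17*34)*(-1) = 3 + 578*(-1) = 3 - 578 = -575)
w = -1 (w = -1*1 = -1)
(H((-3)³) + w)/(Y - 20698) = ((-3)³ - 1)/(-575 - 20698) = (-27 - 1)/(-21273) = -28*(-1/21273) = 4/3039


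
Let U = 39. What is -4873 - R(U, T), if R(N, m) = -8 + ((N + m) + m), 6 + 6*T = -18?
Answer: -4896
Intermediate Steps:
T = -4 (T = -1 + (⅙)*(-18) = -1 - 3 = -4)
R(N, m) = -8 + N + 2*m (R(N, m) = -8 + (N + 2*m) = -8 + N + 2*m)
-4873 - R(U, T) = -4873 - (-8 + 39 + 2*(-4)) = -4873 - (-8 + 39 - 8) = -4873 - 1*23 = -4873 - 23 = -4896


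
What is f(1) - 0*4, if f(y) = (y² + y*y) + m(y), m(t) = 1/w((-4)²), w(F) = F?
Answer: 33/16 ≈ 2.0625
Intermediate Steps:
m(t) = 1/16 (m(t) = 1/((-4)²) = 1/16)
f(y) = 1/16 + 2*y² (f(y) = (y² + y*y) + 1/16 = (y² + y²) + 1/16 = 2*y² + 1/16 = 1/16 + 2*y²)
f(1) - 0*4 = (1/16 + 2*1²) - 0*4 = (1/16 + 2*1) - 113*0 = (1/16 + 2) + 0 = 33/16 + 0 = 33/16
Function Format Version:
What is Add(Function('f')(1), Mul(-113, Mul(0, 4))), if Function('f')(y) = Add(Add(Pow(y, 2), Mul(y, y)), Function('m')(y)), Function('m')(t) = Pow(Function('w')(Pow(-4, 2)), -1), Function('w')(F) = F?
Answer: Rational(33, 16) ≈ 2.0625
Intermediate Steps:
Function('m')(t) = Rational(1, 16) (Function('m')(t) = Pow(Pow(-4, 2), -1) = Pow(16, -1) = Rational(1, 16))
Function('f')(y) = Add(Rational(1, 16), Mul(2, Pow(y, 2))) (Function('f')(y) = Add(Add(Pow(y, 2), Mul(y, y)), Rational(1, 16)) = Add(Add(Pow(y, 2), Pow(y, 2)), Rational(1, 16)) = Add(Mul(2, Pow(y, 2)), Rational(1, 16)) = Add(Rational(1, 16), Mul(2, Pow(y, 2))))
Add(Function('f')(1), Mul(-113, Mul(0, 4))) = Add(Add(Rational(1, 16), Mul(2, Pow(1, 2))), Mul(-113, Mul(0, 4))) = Add(Add(Rational(1, 16), Mul(2, 1)), Mul(-113, 0)) = Add(Add(Rational(1, 16), 2), 0) = Add(Rational(33, 16), 0) = Rational(33, 16)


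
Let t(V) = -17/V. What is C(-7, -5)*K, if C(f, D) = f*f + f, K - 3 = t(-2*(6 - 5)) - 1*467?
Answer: -19131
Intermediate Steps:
K = -911/2 (K = 3 + (-17*(-1/(2*(6 - 5))) - 1*467) = 3 + (-17/((-2*1)) - 467) = 3 + (-17/(-2) - 467) = 3 + (-17*(-½) - 467) = 3 + (17/2 - 467) = 3 - 917/2 = -911/2 ≈ -455.50)
C(f, D) = f + f² (C(f, D) = f² + f = f + f²)
C(-7, -5)*K = -7*(1 - 7)*(-911/2) = -7*(-6)*(-911/2) = 42*(-911/2) = -19131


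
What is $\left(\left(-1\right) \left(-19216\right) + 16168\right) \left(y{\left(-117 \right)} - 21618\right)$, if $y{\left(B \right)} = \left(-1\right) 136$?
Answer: $-769743536$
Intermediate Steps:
$y{\left(B \right)} = -136$
$\left(\left(-1\right) \left(-19216\right) + 16168\right) \left(y{\left(-117 \right)} - 21618\right) = \left(\left(-1\right) \left(-19216\right) + 16168\right) \left(-136 - 21618\right) = \left(19216 + 16168\right) \left(-21754\right) = 35384 \left(-21754\right) = -769743536$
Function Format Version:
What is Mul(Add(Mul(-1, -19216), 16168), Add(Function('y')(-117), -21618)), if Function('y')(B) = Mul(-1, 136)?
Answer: -769743536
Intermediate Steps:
Function('y')(B) = -136
Mul(Add(Mul(-1, -19216), 16168), Add(Function('y')(-117), -21618)) = Mul(Add(Mul(-1, -19216), 16168), Add(-136, -21618)) = Mul(Add(19216, 16168), -21754) = Mul(35384, -21754) = -769743536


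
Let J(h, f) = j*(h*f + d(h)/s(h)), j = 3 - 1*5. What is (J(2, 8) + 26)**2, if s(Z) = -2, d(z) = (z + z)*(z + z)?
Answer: 100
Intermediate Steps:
d(z) = 4*z**2 (d(z) = (2*z)*(2*z) = 4*z**2)
j = -2 (j = 3 - 5 = -2)
J(h, f) = 4*h**2 - 2*f*h (J(h, f) = -2*(h*f + (4*h**2)/(-2)) = -2*(f*h + (4*h**2)*(-1/2)) = -2*(f*h - 2*h**2) = -2*(-2*h**2 + f*h) = 4*h**2 - 2*f*h)
(J(2, 8) + 26)**2 = (2*2*(-1*8 + 2*2) + 26)**2 = (2*2*(-8 + 4) + 26)**2 = (2*2*(-4) + 26)**2 = (-16 + 26)**2 = 10**2 = 100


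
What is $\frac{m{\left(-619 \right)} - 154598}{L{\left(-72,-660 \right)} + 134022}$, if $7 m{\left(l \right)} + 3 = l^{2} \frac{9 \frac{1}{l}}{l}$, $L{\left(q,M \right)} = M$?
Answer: $- \frac{541090}{466767} \approx -1.1592$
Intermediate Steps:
$m{\left(l \right)} = \frac{6}{7}$ ($m{\left(l \right)} = - \frac{3}{7} + \frac{l^{2} \frac{9 \frac{1}{l}}{l}}{7} = - \frac{3}{7} + \frac{l^{2} \frac{9}{l^{2}}}{7} = - \frac{3}{7} + \frac{1}{7} \cdot 9 = - \frac{3}{7} + \frac{9}{7} = \frac{6}{7}$)
$\frac{m{\left(-619 \right)} - 154598}{L{\left(-72,-660 \right)} + 134022} = \frac{\frac{6}{7} - 154598}{-660 + 134022} = - \frac{1082180}{7 \cdot 133362} = \left(- \frac{1082180}{7}\right) \frac{1}{133362} = - \frac{541090}{466767}$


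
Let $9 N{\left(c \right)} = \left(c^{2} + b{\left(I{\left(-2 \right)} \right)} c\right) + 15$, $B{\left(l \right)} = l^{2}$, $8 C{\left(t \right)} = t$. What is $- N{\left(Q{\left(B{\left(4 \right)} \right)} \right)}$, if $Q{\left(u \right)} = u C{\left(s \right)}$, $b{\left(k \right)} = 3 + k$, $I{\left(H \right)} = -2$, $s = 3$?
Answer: $- \frac{19}{3} \approx -6.3333$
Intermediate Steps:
$C{\left(t \right)} = \frac{t}{8}$
$Q{\left(u \right)} = \frac{3 u}{8}$ ($Q{\left(u \right)} = u \frac{1}{8} \cdot 3 = u \frac{3}{8} = \frac{3 u}{8}$)
$N{\left(c \right)} = \frac{5}{3} + \frac{c}{9} + \frac{c^{2}}{9}$ ($N{\left(c \right)} = \frac{\left(c^{2} + \left(3 - 2\right) c\right) + 15}{9} = \frac{\left(c^{2} + 1 c\right) + 15}{9} = \frac{\left(c^{2} + c\right) + 15}{9} = \frac{\left(c + c^{2}\right) + 15}{9} = \frac{15 + c + c^{2}}{9} = \frac{5}{3} + \frac{c}{9} + \frac{c^{2}}{9}$)
$- N{\left(Q{\left(B{\left(4 \right)} \right)} \right)} = - (\frac{5}{3} + \frac{\frac{3}{8} \cdot 4^{2}}{9} + \frac{\left(\frac{3 \cdot 4^{2}}{8}\right)^{2}}{9}) = - (\frac{5}{3} + \frac{\frac{3}{8} \cdot 16}{9} + \frac{\left(\frac{3}{8} \cdot 16\right)^{2}}{9}) = - (\frac{5}{3} + \frac{1}{9} \cdot 6 + \frac{6^{2}}{9}) = - (\frac{5}{3} + \frac{2}{3} + \frac{1}{9} \cdot 36) = - (\frac{5}{3} + \frac{2}{3} + 4) = \left(-1\right) \frac{19}{3} = - \frac{19}{3}$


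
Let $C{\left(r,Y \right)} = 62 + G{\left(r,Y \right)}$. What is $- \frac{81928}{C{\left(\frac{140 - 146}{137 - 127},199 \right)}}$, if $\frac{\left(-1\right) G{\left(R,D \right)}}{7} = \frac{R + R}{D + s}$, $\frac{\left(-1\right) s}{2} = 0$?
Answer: $- \frac{1852690}{1403} \approx -1320.5$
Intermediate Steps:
$s = 0$ ($s = \left(-2\right) 0 = 0$)
$G{\left(R,D \right)} = - \frac{14 R}{D}$ ($G{\left(R,D \right)} = - 7 \frac{R + R}{D + 0} = - 7 \frac{2 R}{D} = - \frac{14 R}{D}$)
$C{\left(r,Y \right)} = 62 - \frac{14 r}{Y}$
$- \frac{81928}{C{\left(\frac{140 - 146}{137 - 127},199 \right)}} = - \frac{81928}{62 - \frac{14 \frac{140 - 146}{137 - 127}}{199}} = - \frac{81928}{62 - 14 \left(- \frac{6}{10}\right) \frac{1}{199}} = - \frac{81928}{62 - 14 \left(\left(-6\right) \frac{1}{10}\right) \frac{1}{199}} = - \frac{81928}{62 - \left(- \frac{42}{5}\right) \frac{1}{199}} = - \frac{81928}{62 + \frac{42}{995}} = - \frac{81928}{\frac{61732}{995}} = \left(-81928\right) \frac{995}{61732} = - \frac{1852690}{1403}$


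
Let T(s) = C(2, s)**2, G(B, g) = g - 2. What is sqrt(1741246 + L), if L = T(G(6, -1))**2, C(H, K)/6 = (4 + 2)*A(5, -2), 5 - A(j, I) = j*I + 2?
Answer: sqrt(47973253822) ≈ 2.1903e+5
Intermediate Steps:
A(j, I) = 3 - I*j (A(j, I) = 5 - (j*I + 2) = 5 - (I*j + 2) = 5 - (2 + I*j) = 5 + (-2 - I*j) = 3 - I*j)
C(H, K) = 468 (C(H, K) = 6*((4 + 2)*(3 - 1*(-2)*5)) = 6*(6*(3 + 10)) = 6*(6*13) = 6*78 = 468)
G(B, g) = -2 + g
T(s) = 219024 (T(s) = 468**2 = 219024)
L = 47971512576 (L = 219024**2 = 47971512576)
sqrt(1741246 + L) = sqrt(1741246 + 47971512576) = sqrt(47973253822)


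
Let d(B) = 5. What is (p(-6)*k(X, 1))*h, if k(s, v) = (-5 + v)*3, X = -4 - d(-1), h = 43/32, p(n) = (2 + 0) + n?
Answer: 129/2 ≈ 64.500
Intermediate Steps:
p(n) = 2 + n
h = 43/32 (h = 43*(1/32) = 43/32 ≈ 1.3438)
X = -9 (X = -4 - 1*5 = -4 - 5 = -9)
k(s, v) = -15 + 3*v
(p(-6)*k(X, 1))*h = ((2 - 6)*(-15 + 3*1))*(43/32) = -4*(-15 + 3)*(43/32) = -4*(-12)*(43/32) = 48*(43/32) = 129/2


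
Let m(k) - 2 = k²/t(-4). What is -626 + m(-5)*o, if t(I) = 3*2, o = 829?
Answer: 26917/6 ≈ 4486.2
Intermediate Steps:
t(I) = 6
m(k) = 2 + k²/6
-626 + m(-5)*o = -626 + (2 + (⅙)*(-5)²)*829 = -626 + (2 + (⅙)*25)*829 = -626 + (2 + 25/6)*829 = -626 + (37/6)*829 = -626 + 30673/6 = 26917/6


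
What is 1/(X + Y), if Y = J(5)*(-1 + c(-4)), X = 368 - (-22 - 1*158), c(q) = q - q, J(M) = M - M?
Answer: 1/548 ≈ 0.0018248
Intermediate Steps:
J(M) = 0
c(q) = 0
X = 548 (X = 368 - (-22 - 158) = 368 - 1*(-180) = 368 + 180 = 548)
Y = 0 (Y = 0*(-1 + 0) = 0*(-1) = 0)
1/(X + Y) = 1/(548 + 0) = 1/548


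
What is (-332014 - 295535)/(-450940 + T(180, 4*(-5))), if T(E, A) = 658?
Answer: 209183/150094 ≈ 1.3937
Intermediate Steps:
(-332014 - 295535)/(-450940 + T(180, 4*(-5))) = (-332014 - 295535)/(-450940 + 658) = -627549/(-450282) = -627549*(-1/450282) = 209183/150094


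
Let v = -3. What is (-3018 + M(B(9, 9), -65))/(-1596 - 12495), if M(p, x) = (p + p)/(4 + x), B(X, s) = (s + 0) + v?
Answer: 61370/286517 ≈ 0.21419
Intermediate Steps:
B(X, s) = -3 + s (B(X, s) = (s + 0) - 3 = s - 3 = -3 + s)
M(p, x) = 2*p/(4 + x) (M(p, x) = (2*p)/(4 + x) = 2*p/(4 + x))
(-3018 + M(B(9, 9), -65))/(-1596 - 12495) = (-3018 + 2*(-3 + 9)/(4 - 65))/(-1596 - 12495) = (-3018 + 2*6/(-61))/(-14091) = (-3018 + 2*6*(-1/61))*(-1/14091) = (-3018 - 12/61)*(-1/14091) = -184110/61*(-1/14091) = 61370/286517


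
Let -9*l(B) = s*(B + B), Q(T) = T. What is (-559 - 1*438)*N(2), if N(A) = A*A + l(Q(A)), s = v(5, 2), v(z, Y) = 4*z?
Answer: 43868/9 ≈ 4874.2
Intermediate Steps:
s = 20 (s = 4*5 = 20)
l(B) = -40*B/9 (l(B) = -20*(B + B)/9 = -20*2*B/9 = -40*B/9)
N(A) = A² - 40*A/9 (N(A) = A*A - 40*A/9 = A² - 40*A/9)
(-559 - 1*438)*N(2) = (-559 - 1*438)*((⅑)*2*(-40 + 9*2)) = (-559 - 438)*((⅑)*2*(-40 + 18)) = -997*2*(-22)/9 = -997*(-44/9) = 43868/9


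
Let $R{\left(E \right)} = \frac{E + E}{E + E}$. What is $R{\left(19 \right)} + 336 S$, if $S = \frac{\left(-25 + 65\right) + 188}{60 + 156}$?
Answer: $\frac{1067}{3} \approx 355.67$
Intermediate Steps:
$R{\left(E \right)} = 1$ ($R{\left(E \right)} = \frac{2 E}{2 E} = 2 E \frac{1}{2 E} = 1$)
$S = \frac{19}{18}$ ($S = \frac{40 + 188}{216} = 228 \cdot \frac{1}{216} = \frac{19}{18} \approx 1.0556$)
$R{\left(19 \right)} + 336 S = 1 + 336 \cdot \frac{19}{18} = 1 + \frac{1064}{3} = \frac{1067}{3}$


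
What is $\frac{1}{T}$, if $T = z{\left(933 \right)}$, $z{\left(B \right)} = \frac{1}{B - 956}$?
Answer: $-23$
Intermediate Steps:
$z{\left(B \right)} = \frac{1}{-956 + B}$
$T = - \frac{1}{23}$ ($T = \frac{1}{-956 + 933} = \frac{1}{-23} = - \frac{1}{23} \approx -0.043478$)
$\frac{1}{T} = \frac{1}{- \frac{1}{23}} = -23$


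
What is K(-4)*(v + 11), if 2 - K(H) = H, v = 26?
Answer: 222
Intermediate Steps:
K(H) = 2 - H
K(-4)*(v + 11) = (2 - 1*(-4))*(26 + 11) = (2 + 4)*37 = 6*37 = 222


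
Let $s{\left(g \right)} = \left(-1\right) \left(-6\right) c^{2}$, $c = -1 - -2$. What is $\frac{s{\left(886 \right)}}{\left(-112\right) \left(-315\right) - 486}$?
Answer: $\frac{1}{5799} \approx 0.00017244$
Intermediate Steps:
$c = 1$ ($c = -1 + 2 = 1$)
$s{\left(g \right)} = 6$ ($s{\left(g \right)} = \left(-1\right) \left(-6\right) 1^{2} = 6 \cdot 1 = 6$)
$\frac{s{\left(886 \right)}}{\left(-112\right) \left(-315\right) - 486} = \frac{6}{\left(-112\right) \left(-315\right) - 486} = \frac{6}{35280 - 486} = \frac{6}{34794} = 6 \cdot \frac{1}{34794} = \frac{1}{5799}$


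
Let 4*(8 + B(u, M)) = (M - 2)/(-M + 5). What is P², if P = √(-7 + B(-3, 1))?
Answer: -241/16 ≈ -15.063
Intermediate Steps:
B(u, M) = -8 + (-2 + M)/(4*(5 - M)) (B(u, M) = -8 + ((M - 2)/(-M + 5))/4 = -8 + ((-2 + M)/(5 - M))/4 = -8 + (-2 + M)/(4*(5 - M)))
P = I*√241/4 (P = √(-7 + 3*(54 - 11*1)/(4*(-5 + 1))) = √(-7 + (¾)*(54 - 11)/(-4)) = √(-7 + (¾)*(-¼)*43) = √(-7 - 129/16) = √(-241/16) = I*√241/4 ≈ 3.881*I)
P² = (I*√241/4)² = -241/16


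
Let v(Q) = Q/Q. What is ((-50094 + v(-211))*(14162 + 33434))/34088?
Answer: -596056607/8522 ≈ -69943.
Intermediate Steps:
v(Q) = 1
((-50094 + v(-211))*(14162 + 33434))/34088 = ((-50094 + 1)*(14162 + 33434))/34088 = -50093*47596*(1/34088) = -2384226428*1/34088 = -596056607/8522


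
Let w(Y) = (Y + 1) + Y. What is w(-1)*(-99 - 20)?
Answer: 119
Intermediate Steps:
w(Y) = 1 + 2*Y (w(Y) = (1 + Y) + Y = 1 + 2*Y)
w(-1)*(-99 - 20) = (1 + 2*(-1))*(-99 - 20) = (1 - 2)*(-119) = -1*(-119) = 119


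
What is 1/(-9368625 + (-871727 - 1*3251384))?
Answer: -1/13491736 ≈ -7.4119e-8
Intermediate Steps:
1/(-9368625 + (-871727 - 1*3251384)) = 1/(-9368625 + (-871727 - 3251384)) = 1/(-9368625 - 4123111) = 1/(-13491736) = -1/13491736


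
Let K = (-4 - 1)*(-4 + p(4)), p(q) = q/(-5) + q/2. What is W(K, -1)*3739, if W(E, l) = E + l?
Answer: 48607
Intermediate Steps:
p(q) = 3*q/10 (p(q) = q*(-⅕) + q*(½) = -q/5 + q/2 = 3*q/10)
K = 14 (K = (-4 - 1)*(-4 + (3/10)*4) = -5*(-4 + 6/5) = -5*(-14/5) = 14)
W(K, -1)*3739 = (14 - 1)*3739 = 13*3739 = 48607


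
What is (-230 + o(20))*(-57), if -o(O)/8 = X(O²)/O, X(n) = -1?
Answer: 65436/5 ≈ 13087.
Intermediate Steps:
o(O) = 8/O (o(O) = -(-8)/O = 8/O)
(-230 + o(20))*(-57) = (-230 + 8/20)*(-57) = (-230 + 8*(1/20))*(-57) = (-230 + ⅖)*(-57) = -1148/5*(-57) = 65436/5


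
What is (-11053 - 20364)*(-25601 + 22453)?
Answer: 98900716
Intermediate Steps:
(-11053 - 20364)*(-25601 + 22453) = -31417*(-3148) = 98900716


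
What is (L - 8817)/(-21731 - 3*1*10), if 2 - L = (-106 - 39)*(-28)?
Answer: 12875/21761 ≈ 0.59165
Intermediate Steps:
L = -4058 (L = 2 - (-106 - 39)*(-28) = 2 - (-145)*(-28) = 2 - 1*4060 = 2 - 4060 = -4058)
(L - 8817)/(-21731 - 3*1*10) = (-4058 - 8817)/(-21731 - 3*1*10) = -12875/(-21731 - 3*10) = -12875/(-21731 - 30) = -12875/(-21761) = -12875*(-1/21761) = 12875/21761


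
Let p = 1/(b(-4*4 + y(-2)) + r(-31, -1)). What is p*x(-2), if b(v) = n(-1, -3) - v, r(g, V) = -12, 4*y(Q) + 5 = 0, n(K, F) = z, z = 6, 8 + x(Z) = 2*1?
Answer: -8/15 ≈ -0.53333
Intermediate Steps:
x(Z) = -6 (x(Z) = -8 + 2*1 = -8 + 2 = -6)
n(K, F) = 6
y(Q) = -5/4 (y(Q) = -5/4 + (¼)*0 = -5/4 + 0 = -5/4)
b(v) = 6 - v
p = 4/45 (p = 1/((6 - (-4*4 - 5/4)) - 12) = 1/((6 - (-16 - 5/4)) - 12) = 1/((6 - 1*(-69/4)) - 12) = 1/((6 + 69/4) - 12) = 1/(93/4 - 12) = 1/(45/4) = 4/45 ≈ 0.088889)
p*x(-2) = (4/45)*(-6) = -8/15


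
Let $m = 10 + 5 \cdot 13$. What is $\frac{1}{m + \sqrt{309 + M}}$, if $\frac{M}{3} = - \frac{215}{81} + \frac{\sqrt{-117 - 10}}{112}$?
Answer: $\frac{252}{18900 + \sqrt{21} \sqrt{910336 + 81 i \sqrt{127}}} \approx 0.010828 - 1.02 \cdot 10^{-6} i$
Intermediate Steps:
$m = 75$ ($m = 10 + 65 = 75$)
$M = - \frac{215}{27} + \frac{3 i \sqrt{127}}{112}$ ($M = 3 \left(- \frac{215}{81} + \frac{\sqrt{-117 - 10}}{112}\right) = 3 \left(\left(-215\right) \frac{1}{81} + \sqrt{-127} \cdot \frac{1}{112}\right) = 3 \left(- \frac{215}{81} + i \sqrt{127} \cdot \frac{1}{112}\right) = 3 \left(- \frac{215}{81} + \frac{i \sqrt{127}}{112}\right) = - \frac{215}{27} + \frac{3 i \sqrt{127}}{112} \approx -7.963 + 0.30186 i$)
$\frac{1}{m + \sqrt{309 + M}} = \frac{1}{75 + \sqrt{309 - \left(\frac{215}{27} - \frac{3 i \sqrt{127}}{112}\right)}} = \frac{1}{75 + \sqrt{\frac{8128}{27} + \frac{3 i \sqrt{127}}{112}}}$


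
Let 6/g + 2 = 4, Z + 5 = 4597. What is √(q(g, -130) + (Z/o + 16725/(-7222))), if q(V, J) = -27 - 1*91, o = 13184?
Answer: I*√265529734161270/1487732 ≈ 10.953*I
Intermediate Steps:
Z = 4592 (Z = -5 + 4597 = 4592)
g = 3 (g = 6/(-2 + 4) = 6/2 = 6*(½) = 3)
q(V, J) = -118 (q(V, J) = -27 - 91 = -118)
√(q(g, -130) + (Z/o + 16725/(-7222))) = √(-118 + (4592/13184 + 16725/(-7222))) = √(-118 + (4592*(1/13184) + 16725*(-1/7222))) = √(-118 + (287/824 - 16725/7222)) = √(-118 - 5854343/2975464) = √(-356959095/2975464) = I*√265529734161270/1487732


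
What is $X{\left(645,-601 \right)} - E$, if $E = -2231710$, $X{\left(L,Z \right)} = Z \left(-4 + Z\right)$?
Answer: $2595315$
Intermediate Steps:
$X{\left(645,-601 \right)} - E = - 601 \left(-4 - 601\right) - -2231710 = \left(-601\right) \left(-605\right) + 2231710 = 363605 + 2231710 = 2595315$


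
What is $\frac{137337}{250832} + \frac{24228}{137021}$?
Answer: $\frac{24895210773}{34369251472} \approx 0.72435$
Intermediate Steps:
$\frac{137337}{250832} + \frac{24228}{137021} = \frac{24895210773}{34369251472}$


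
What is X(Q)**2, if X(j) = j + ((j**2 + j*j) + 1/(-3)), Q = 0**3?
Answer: 1/9 ≈ 0.11111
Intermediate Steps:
Q = 0
X(j) = -1/3 + j + 2*j**2 (X(j) = j + ((j**2 + j**2) - 1/3) = j + (2*j**2 - 1/3) = j + (-1/3 + 2*j**2) = -1/3 + j + 2*j**2)
X(Q)**2 = (-1/3 + 0 + 2*0**2)**2 = (-1/3 + 0 + 2*0)**2 = (-1/3 + 0 + 0)**2 = (-1/3)**2 = 1/9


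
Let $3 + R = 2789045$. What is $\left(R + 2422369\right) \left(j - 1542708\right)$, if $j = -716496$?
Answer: $-11773640576844$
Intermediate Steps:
$R = 2789042$ ($R = -3 + 2789045 = 2789042$)
$\left(R + 2422369\right) \left(j - 1542708\right) = \left(2789042 + 2422369\right) \left(-716496 - 1542708\right) = 5211411 \left(-2259204\right) = -11773640576844$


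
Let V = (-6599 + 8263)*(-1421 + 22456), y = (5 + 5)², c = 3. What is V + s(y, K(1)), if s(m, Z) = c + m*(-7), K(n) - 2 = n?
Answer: 35001543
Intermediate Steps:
K(n) = 2 + n
y = 100 (y = 10² = 100)
V = 35002240 (V = 1664*21035 = 35002240)
s(m, Z) = 3 - 7*m (s(m, Z) = 3 + m*(-7) = 3 - 7*m)
V + s(y, K(1)) = 35002240 + (3 - 7*100) = 35002240 + (3 - 700) = 35002240 - 697 = 35001543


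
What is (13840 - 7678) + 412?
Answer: 6574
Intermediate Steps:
(13840 - 7678) + 412 = 6162 + 412 = 6574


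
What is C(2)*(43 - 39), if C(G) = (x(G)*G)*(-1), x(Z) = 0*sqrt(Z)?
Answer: 0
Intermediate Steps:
x(Z) = 0
C(G) = 0 (C(G) = (0*G)*(-1) = 0*(-1) = 0)
C(2)*(43 - 39) = 0*(43 - 39) = 0*4 = 0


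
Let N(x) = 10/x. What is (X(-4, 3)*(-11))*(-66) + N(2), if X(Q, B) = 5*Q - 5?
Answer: -18145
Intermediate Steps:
X(Q, B) = -5 + 5*Q
(X(-4, 3)*(-11))*(-66) + N(2) = ((-5 + 5*(-4))*(-11))*(-66) + 10/2 = ((-5 - 20)*(-11))*(-66) + 10*(1/2) = -25*(-11)*(-66) + 5 = 275*(-66) + 5 = -18150 + 5 = -18145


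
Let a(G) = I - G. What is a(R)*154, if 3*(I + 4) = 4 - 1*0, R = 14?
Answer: -7700/3 ≈ -2566.7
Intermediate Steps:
I = -8/3 (I = -4 + (4 - 1*0)/3 = -4 + (4 + 0)/3 = -4 + (⅓)*4 = -4 + 4/3 = -8/3 ≈ -2.6667)
a(G) = -8/3 - G
a(R)*154 = (-8/3 - 1*14)*154 = (-8/3 - 14)*154 = -50/3*154 = -7700/3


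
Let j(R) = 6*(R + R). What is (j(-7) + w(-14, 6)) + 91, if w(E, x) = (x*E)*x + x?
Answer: -491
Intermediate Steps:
w(E, x) = x + E*x² (w(E, x) = (E*x)*x + x = E*x² + x = x + E*x²)
j(R) = 12*R (j(R) = 6*(2*R) = 12*R)
(j(-7) + w(-14, 6)) + 91 = (12*(-7) + 6*(1 - 14*6)) + 91 = (-84 + 6*(1 - 84)) + 91 = (-84 + 6*(-83)) + 91 = (-84 - 498) + 91 = -582 + 91 = -491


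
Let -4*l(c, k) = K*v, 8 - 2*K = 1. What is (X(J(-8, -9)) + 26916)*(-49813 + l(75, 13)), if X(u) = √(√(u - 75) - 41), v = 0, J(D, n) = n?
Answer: -1340766708 - 49813*√(-41 + 2*I*√21) ≈ -1.3408e+9 - 3.2092e+5*I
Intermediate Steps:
K = 7/2 (K = 4 - ½*1 = 4 - ½ = 7/2 ≈ 3.5000)
l(c, k) = 0 (l(c, k) = -7*0/8 = -¼*0 = 0)
X(u) = √(-41 + √(-75 + u)) (X(u) = √(√(-75 + u) - 41) = √(-41 + √(-75 + u)))
(X(J(-8, -9)) + 26916)*(-49813 + l(75, 13)) = (√(-41 + √(-75 - 9)) + 26916)*(-49813 + 0) = (√(-41 + √(-84)) + 26916)*(-49813) = (√(-41 + 2*I*√21) + 26916)*(-49813) = (26916 + √(-41 + 2*I*√21))*(-49813) = -1340766708 - 49813*√(-41 + 2*I*√21)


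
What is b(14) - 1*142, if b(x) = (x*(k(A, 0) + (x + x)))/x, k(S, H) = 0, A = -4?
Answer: -114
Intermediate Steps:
b(x) = 2*x (b(x) = (x*(0 + (x + x)))/x = (x*(0 + 2*x))/x = (x*(2*x))/x = (2*x²)/x = 2*x)
b(14) - 1*142 = 2*14 - 1*142 = 28 - 142 = -114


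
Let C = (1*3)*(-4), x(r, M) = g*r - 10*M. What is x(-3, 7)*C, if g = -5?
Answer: 660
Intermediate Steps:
x(r, M) = -10*M - 5*r (x(r, M) = -5*r - 10*M = -10*M - 5*r)
C = -12 (C = 3*(-4) = -12)
x(-3, 7)*C = (-10*7 - 5*(-3))*(-12) = (-70 + 15)*(-12) = -55*(-12) = 660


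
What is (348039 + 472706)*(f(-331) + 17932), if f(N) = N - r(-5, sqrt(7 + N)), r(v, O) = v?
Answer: 14450036470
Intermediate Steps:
f(N) = 5 + N (f(N) = N - 1*(-5) = N + 5 = 5 + N)
(348039 + 472706)*(f(-331) + 17932) = (348039 + 472706)*((5 - 331) + 17932) = 820745*(-326 + 17932) = 820745*17606 = 14450036470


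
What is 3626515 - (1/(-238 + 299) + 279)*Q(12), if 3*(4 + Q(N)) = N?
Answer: 3626515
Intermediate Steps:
Q(N) = -4 + N/3
3626515 - (1/(-238 + 299) + 279)*Q(12) = 3626515 - (1/(-238 + 299) + 279)*(-4 + (⅓)*12) = 3626515 - (1/61 + 279)*(-4 + 4) = 3626515 - (1/61 + 279)*0 = 3626515 - 17020*0/61 = 3626515 - 1*0 = 3626515 + 0 = 3626515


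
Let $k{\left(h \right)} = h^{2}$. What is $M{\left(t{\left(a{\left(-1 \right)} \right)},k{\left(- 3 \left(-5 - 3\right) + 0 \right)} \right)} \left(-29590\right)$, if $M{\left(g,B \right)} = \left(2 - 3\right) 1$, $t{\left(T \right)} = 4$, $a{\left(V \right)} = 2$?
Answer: $29590$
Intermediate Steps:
$M{\left(g,B \right)} = -1$ ($M{\left(g,B \right)} = \left(-1\right) 1 = -1$)
$M{\left(t{\left(a{\left(-1 \right)} \right)},k{\left(- 3 \left(-5 - 3\right) + 0 \right)} \right)} \left(-29590\right) = \left(-1\right) \left(-29590\right) = 29590$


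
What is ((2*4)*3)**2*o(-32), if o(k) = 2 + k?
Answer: -17280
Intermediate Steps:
((2*4)*3)**2*o(-32) = ((2*4)*3)**2*(2 - 32) = (8*3)**2*(-30) = 24**2*(-30) = 576*(-30) = -17280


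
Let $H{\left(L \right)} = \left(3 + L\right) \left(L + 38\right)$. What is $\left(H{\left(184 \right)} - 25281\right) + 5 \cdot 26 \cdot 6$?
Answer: $17013$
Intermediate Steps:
$H{\left(L \right)} = \left(3 + L\right) \left(38 + L\right)$
$\left(H{\left(184 \right)} - 25281\right) + 5 \cdot 26 \cdot 6 = \left(\left(114 + 184^{2} + 41 \cdot 184\right) - 25281\right) + 5 \cdot 26 \cdot 6 = \left(\left(114 + 33856 + 7544\right) - 25281\right) + 130 \cdot 6 = \left(41514 - 25281\right) + 780 = 16233 + 780 = 17013$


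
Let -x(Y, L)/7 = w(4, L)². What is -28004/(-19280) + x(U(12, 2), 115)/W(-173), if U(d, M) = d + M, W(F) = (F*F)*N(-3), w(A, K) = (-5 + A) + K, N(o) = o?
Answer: 355694609/144257780 ≈ 2.4657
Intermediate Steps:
w(A, K) = -5 + A + K
W(F) = -3*F² (W(F) = (F*F)*(-3) = F²*(-3) = -3*F²)
U(d, M) = M + d
x(Y, L) = -7*(-1 + L)² (x(Y, L) = -7*(-5 + 4 + L)² = -7*(-1 + L)²)
-28004/(-19280) + x(U(12, 2), 115)/W(-173) = -28004/(-19280) + (-7*(-1 + 115)²)/((-3*(-173)²)) = -28004*(-1/19280) + (-7*114²)/((-3*29929)) = 7001/4820 - 7*12996/(-89787) = 7001/4820 - 90972*(-1/89787) = 7001/4820 + 30324/29929 = 355694609/144257780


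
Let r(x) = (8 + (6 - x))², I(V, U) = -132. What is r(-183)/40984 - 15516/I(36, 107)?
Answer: 53419211/450824 ≈ 118.49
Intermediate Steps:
r(x) = (14 - x)²
r(-183)/40984 - 15516/I(36, 107) = (-14 - 183)²/40984 - 15516/(-132) = (-197)²*(1/40984) - 15516*(-1/132) = 38809*(1/40984) + 1293/11 = 38809/40984 + 1293/11 = 53419211/450824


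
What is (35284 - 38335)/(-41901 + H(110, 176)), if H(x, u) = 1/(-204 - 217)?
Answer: 1284471/17640322 ≈ 0.072814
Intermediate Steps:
H(x, u) = -1/421 (H(x, u) = 1/(-421) = -1/421)
(35284 - 38335)/(-41901 + H(110, 176)) = (35284 - 38335)/(-41901 - 1/421) = -3051/(-17640322/421) = -3051*(-421/17640322) = 1284471/17640322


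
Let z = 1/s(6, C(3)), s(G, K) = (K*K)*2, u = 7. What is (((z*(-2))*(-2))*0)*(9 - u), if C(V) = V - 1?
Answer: 0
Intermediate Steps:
C(V) = -1 + V
s(G, K) = 2*K**2 (s(G, K) = K**2*2 = 2*K**2)
z = 1/8 (z = 1/(2*(-1 + 3)**2) = 1/(2*2**2) = 1/(2*4) = 1/8 ≈ 0.12500)
(((z*(-2))*(-2))*0)*(9 - u) = ((((1/8)*(-2))*(-2))*0)*(9 - 1*7) = (-1/4*(-2)*0)*(9 - 7) = ((1/2)*0)*2 = 0*2 = 0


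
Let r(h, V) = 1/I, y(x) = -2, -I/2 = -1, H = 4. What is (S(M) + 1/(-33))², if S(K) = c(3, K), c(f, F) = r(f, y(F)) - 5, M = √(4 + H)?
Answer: 89401/4356 ≈ 20.524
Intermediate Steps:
M = 2*√2 (M = √(4 + 4) = √8 = 2*√2 ≈ 2.8284)
I = 2 (I = -2*(-1) = 2)
r(h, V) = ½ (r(h, V) = 1/2 = ½)
c(f, F) = -9/2 (c(f, F) = ½ - 5 = -9/2)
S(K) = -9/2
(S(M) + 1/(-33))² = (-9/2 + 1/(-33))² = (-9/2 - 1/33)² = (-299/66)² = 89401/4356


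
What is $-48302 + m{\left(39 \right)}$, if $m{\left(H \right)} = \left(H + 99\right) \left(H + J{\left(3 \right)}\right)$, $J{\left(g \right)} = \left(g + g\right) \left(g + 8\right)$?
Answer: $-33812$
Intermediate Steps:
$J{\left(g \right)} = 2 g \left(8 + g\right)$
$m{\left(H \right)} = \left(66 + H\right) \left(99 + H\right)$ ($m{\left(H \right)} = \left(H + 99\right) \left(H + 2 \cdot 3 \left(8 + 3\right)\right) = \left(99 + H\right) \left(H + 2 \cdot 3 \cdot 11\right) = \left(99 + H\right) \left(H + 66\right) = \left(99 + H\right) \left(66 + H\right) = \left(66 + H\right) \left(99 + H\right)$)
$-48302 + m{\left(39 \right)} = -48302 + \left(6534 + 39^{2} + 165 \cdot 39\right) = -48302 + \left(6534 + 1521 + 6435\right) = -48302 + 14490 = -33812$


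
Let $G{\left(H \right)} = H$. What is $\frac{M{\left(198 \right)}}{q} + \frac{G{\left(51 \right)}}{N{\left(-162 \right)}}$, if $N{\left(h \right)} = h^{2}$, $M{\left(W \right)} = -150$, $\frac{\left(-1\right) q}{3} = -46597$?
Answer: $\frac{354749}{407630556} \approx 0.00087027$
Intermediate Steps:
$q = 139791$ ($q = \left(-3\right) \left(-46597\right) = 139791$)
$\frac{M{\left(198 \right)}}{q} + \frac{G{\left(51 \right)}}{N{\left(-162 \right)}} = - \frac{150}{139791} + \frac{51}{\left(-162\right)^{2}} = \left(-150\right) \frac{1}{139791} + \frac{51}{26244} = - \frac{50}{46597} + 51 \cdot \frac{1}{26244} = - \frac{50}{46597} + \frac{17}{8748} = \frac{354749}{407630556}$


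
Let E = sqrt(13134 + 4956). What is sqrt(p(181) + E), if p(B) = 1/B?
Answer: sqrt(181 + 98283*sqrt(2010))/181 ≈ 11.598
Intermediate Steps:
E = 3*sqrt(2010) (E = sqrt(18090) = 3*sqrt(2010) ≈ 134.50)
sqrt(p(181) + E) = sqrt(1/181 + 3*sqrt(2010))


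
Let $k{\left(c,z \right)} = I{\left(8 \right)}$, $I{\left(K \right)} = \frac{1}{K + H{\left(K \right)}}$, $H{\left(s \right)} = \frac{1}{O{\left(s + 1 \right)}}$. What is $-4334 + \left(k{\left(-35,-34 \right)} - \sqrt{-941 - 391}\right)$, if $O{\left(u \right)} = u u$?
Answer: $- \frac{2812685}{649} - 6 i \sqrt{37} \approx -4333.9 - 36.497 i$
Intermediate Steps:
$O{\left(u \right)} = u^{2}$
$H{\left(s \right)} = \frac{1}{\left(1 + s\right)^{2}}$ ($H{\left(s \right)} = \frac{1}{\left(s + 1\right)^{2}} = \frac{1}{\left(1 + s\right)^{2}}$)
$I{\left(K \right)} = \frac{1}{K + \frac{1}{\left(1 + K\right)^{2}}}$
$k{\left(c,z \right)} = \frac{81}{649}$ ($k{\left(c,z \right)} = \frac{\left(1 + 8\right)^{2}}{1 + 8 \left(1 + 8\right)^{2}} = \frac{9^{2}}{1 + 8 \cdot 9^{2}} = \frac{81}{1 + 8 \cdot 81} = \frac{81}{1 + 648} = \frac{81}{649}$)
$-4334 + \left(k{\left(-35,-34 \right)} - \sqrt{-941 - 391}\right) = -4334 + \left(\frac{81}{649} - \sqrt{-941 - 391}\right) = -4334 + \left(\frac{81}{649} - \sqrt{-1332}\right) = -4334 + \left(\frac{81}{649} - 6 i \sqrt{37}\right) = - \frac{2812685}{649} - 6 i \sqrt{37}$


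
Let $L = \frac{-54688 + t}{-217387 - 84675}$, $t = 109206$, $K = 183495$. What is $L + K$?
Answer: $\frac{27713406086}{151031} \approx 1.8349 \cdot 10^{5}$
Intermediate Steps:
$L = - \frac{27259}{151031}$ ($L = \frac{-54688 + 109206}{-217387 - 84675} = \frac{54518}{-302062} = 54518 \left(- \frac{1}{302062}\right) = - \frac{27259}{151031} \approx -0.18049$)
$L + K = - \frac{27259}{151031} + 183495 = \frac{27713406086}{151031}$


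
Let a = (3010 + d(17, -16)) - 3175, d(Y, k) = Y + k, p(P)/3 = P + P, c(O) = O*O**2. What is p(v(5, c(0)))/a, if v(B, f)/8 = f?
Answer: 0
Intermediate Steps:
c(O) = O**3
v(B, f) = 8*f
p(P) = 6*P (p(P) = 3*(P + P) = 3*(2*P) = 6*P)
a = -164 (a = (3010 + (17 - 16)) - 3175 = (3010 + 1) - 3175 = 3011 - 3175 = -164)
p(v(5, c(0)))/a = (6*(8*0**3))/(-164) = (6*(8*0))*(-1/164) = (6*0)*(-1/164) = 0*(-1/164) = 0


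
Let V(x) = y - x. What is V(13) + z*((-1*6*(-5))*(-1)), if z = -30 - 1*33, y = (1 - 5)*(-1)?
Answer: 1881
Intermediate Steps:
y = 4 (y = -4*(-1) = 4)
V(x) = 4 - x
z = -63 (z = -30 - 33 = -63)
V(13) + z*((-1*6*(-5))*(-1)) = (4 - 1*13) - 63*-1*6*(-5)*(-1) = (4 - 13) - 63*(-6*(-5))*(-1) = -9 - 1890*(-1) = -9 - 63*(-30) = -9 + 1890 = 1881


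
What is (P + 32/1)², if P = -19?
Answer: 169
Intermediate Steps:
(P + 32/1)² = (-19 + 32/1)² = (-19 + 32*1)² = (-19 + 32)² = 13² = 169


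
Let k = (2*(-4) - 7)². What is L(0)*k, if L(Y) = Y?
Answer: 0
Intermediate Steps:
k = 225 (k = (-8 - 7)² = (-15)² = 225)
L(0)*k = 0*225 = 0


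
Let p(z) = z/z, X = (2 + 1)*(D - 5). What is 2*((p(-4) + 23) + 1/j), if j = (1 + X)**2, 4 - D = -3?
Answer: 2354/49 ≈ 48.041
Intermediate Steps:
D = 7 (D = 4 - 1*(-3) = 4 + 3 = 7)
X = 6 (X = (2 + 1)*(7 - 5) = 3*2 = 6)
p(z) = 1
j = 49 (j = (1 + 6)**2 = 7**2 = 49)
2*((p(-4) + 23) + 1/j) = 2*((1 + 23) + 1/49) = 2*(24 + 1/49) = 2*(1177/49) = 2354/49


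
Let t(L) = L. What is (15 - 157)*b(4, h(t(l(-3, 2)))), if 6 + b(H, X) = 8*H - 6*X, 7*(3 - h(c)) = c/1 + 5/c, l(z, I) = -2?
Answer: -4118/7 ≈ -588.29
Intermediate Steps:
h(c) = 3 - 5/(7*c) - c/7 (h(c) = 3 - (c/1 + 5/c)/7 = 3 - (c*1 + 5/c)/7 = 3 - (c + 5/c)/7 = 3 + (-5/(7*c) - c/7) = 3 - 5/(7*c) - c/7)
b(H, X) = -6 - 6*X + 8*H (b(H, X) = -6 + (8*H - 6*X) = -6 + (-6*X + 8*H) = -6 - 6*X + 8*H)
(15 - 157)*b(4, h(t(l(-3, 2)))) = (15 - 157)*(-6 - 6*(3 - 5/7/(-2) - ⅐*(-2)) + 8*4) = -142*(-6 - 6*(3 - 5/7*(-½) + 2/7) + 32) = -142*(-6 - 6*(3 + 5/14 + 2/7) + 32) = -142*(-6 - 6*51/14 + 32) = -142*(-6 - 153/7 + 32) = -142*29/7 = -4118/7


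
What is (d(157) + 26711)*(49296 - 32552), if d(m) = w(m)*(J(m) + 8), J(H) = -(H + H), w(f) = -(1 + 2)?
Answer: 462619976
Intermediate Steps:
w(f) = -3 (w(f) = -1*3 = -3)
J(H) = -2*H
d(m) = -24 + 6*m (d(m) = -3*(-2*m + 8) = -3*(8 - 2*m) = -24 + 6*m)
(d(157) + 26711)*(49296 - 32552) = ((-24 + 6*157) + 26711)*(49296 - 32552) = ((-24 + 942) + 26711)*16744 = (918 + 26711)*16744 = 27629*16744 = 462619976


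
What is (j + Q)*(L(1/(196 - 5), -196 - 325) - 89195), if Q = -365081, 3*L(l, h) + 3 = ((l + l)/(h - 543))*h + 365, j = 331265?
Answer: 76517331407190/25403 ≈ 3.0121e+9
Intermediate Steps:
L(l, h) = 362/3 + 2*h*l/(3*(-543 + h)) (L(l, h) = -1 + (((l + l)/(h - 543))*h + 365)/3 = -1 + (((2*l)/(-543 + h))*h + 365)/3 = -1 + ((2*l/(-543 + h))*h + 365)/3 = -1 + (2*h*l/(-543 + h) + 365)/3 = -1 + (365 + 2*h*l/(-543 + h))/3 = -1 + (365/3 + 2*h*l/(3*(-543 + h))) = 362/3 + 2*h*l/(3*(-543 + h)))
(j + Q)*(L(1/(196 - 5), -196 - 325) - 89195) = (331265 - 365081)*(2*(-98283 + 181*(-196 - 325) + (-196 - 325)/(196 - 5))/(3*(-543 + (-196 - 325))) - 89195) = -33816*(2*(-98283 + 181*(-521) - 521/191)/(3*(-543 - 521)) - 89195) = -33816*((⅔)*(-98283 - 94301 - 521*1/191)/(-1064) - 89195) = -33816*((⅔)*(-1/1064)*(-98283 - 94301 - 521/191) - 89195) = -33816*((⅔)*(-1/1064)*(-36784065/191) - 89195) = -33816*(12261355/101612 - 89195) = -33816*(-9051020985/101612) = 76517331407190/25403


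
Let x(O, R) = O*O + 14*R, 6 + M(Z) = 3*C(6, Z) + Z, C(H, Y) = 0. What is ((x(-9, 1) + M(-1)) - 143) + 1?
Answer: -54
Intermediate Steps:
M(Z) = -6 + Z (M(Z) = -6 + (3*0 + Z) = -6 + (0 + Z) = -6 + Z)
x(O, R) = O² + 14*R
((x(-9, 1) + M(-1)) - 143) + 1 = ((((-9)² + 14*1) + (-6 - 1)) - 143) + 1 = (((81 + 14) - 7) - 143) + 1 = ((95 - 7) - 143) + 1 = (88 - 143) + 1 = -55 + 1 = -54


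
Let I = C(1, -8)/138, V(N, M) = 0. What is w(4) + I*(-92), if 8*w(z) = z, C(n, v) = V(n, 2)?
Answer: ½ ≈ 0.50000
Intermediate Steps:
C(n, v) = 0
w(z) = z/8
I = 0 (I = 0/138 = 0*(1/138) = 0)
w(4) + I*(-92) = (⅛)*4 + 0*(-92) = ½ + 0 = ½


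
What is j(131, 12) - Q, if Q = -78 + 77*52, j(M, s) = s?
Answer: -3914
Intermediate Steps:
Q = 3926 (Q = -78 + 4004 = 3926)
j(131, 12) - Q = 12 - 1*3926 = 12 - 3926 = -3914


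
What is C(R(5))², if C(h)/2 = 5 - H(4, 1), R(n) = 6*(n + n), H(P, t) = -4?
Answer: 324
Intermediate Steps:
R(n) = 12*n (R(n) = 6*(2*n) = 12*n)
C(h) = 18 (C(h) = 2*(5 - 1*(-4)) = 2*(5 + 4) = 2*9 = 18)
C(R(5))² = 18² = 324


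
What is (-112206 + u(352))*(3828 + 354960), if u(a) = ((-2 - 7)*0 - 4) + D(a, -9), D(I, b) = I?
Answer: -40133308104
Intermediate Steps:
u(a) = -4 + a (u(a) = ((-2 - 7)*0 - 4) + a = (-9*0 - 4) + a = (0 - 4) + a = -4 + a)
(-112206 + u(352))*(3828 + 354960) = (-112206 + (-4 + 352))*(3828 + 354960) = (-112206 + 348)*358788 = -111858*358788 = -40133308104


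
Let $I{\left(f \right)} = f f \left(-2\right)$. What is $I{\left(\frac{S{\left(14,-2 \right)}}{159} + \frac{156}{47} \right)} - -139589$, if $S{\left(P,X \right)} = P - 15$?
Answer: $\frac{7794223647283}{55845729} \approx 1.3957 \cdot 10^{5}$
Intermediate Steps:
$S{\left(P,X \right)} = -15 + P$
$I{\left(f \right)} = - 2 f^{2}$ ($I{\left(f \right)} = f^{2} \left(-2\right) = - 2 f^{2}$)
$I{\left(\frac{S{\left(14,-2 \right)}}{159} + \frac{156}{47} \right)} - -139589 = - 2 \left(\frac{-15 + 14}{159} + \frac{156}{47}\right)^{2} - -139589 = - 2 \left(\left(-1\right) \frac{1}{159} + 156 \cdot \frac{1}{47}\right)^{2} + 139589 = - 2 \left(- \frac{1}{159} + \frac{156}{47}\right)^{2} + 139589 = - 2 \left(\frac{24757}{7473}\right)^{2} + 139589 = \left(-2\right) \frac{612909049}{55845729} + 139589 = - \frac{1225818098}{55845729} + 139589 = \frac{7794223647283}{55845729}$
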